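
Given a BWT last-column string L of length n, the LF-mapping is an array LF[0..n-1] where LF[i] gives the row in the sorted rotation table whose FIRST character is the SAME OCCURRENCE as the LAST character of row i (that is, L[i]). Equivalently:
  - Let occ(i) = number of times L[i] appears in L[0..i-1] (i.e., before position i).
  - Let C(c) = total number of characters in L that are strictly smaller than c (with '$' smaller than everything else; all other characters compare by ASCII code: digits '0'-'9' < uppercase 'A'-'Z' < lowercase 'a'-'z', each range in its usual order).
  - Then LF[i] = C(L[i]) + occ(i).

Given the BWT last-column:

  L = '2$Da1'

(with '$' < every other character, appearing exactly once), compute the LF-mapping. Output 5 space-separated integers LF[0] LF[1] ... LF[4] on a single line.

Char counts: '$':1, '1':1, '2':1, 'D':1, 'a':1
C (first-col start): C('$')=0, C('1')=1, C('2')=2, C('D')=3, C('a')=4
L[0]='2': occ=0, LF[0]=C('2')+0=2+0=2
L[1]='$': occ=0, LF[1]=C('$')+0=0+0=0
L[2]='D': occ=0, LF[2]=C('D')+0=3+0=3
L[3]='a': occ=0, LF[3]=C('a')+0=4+0=4
L[4]='1': occ=0, LF[4]=C('1')+0=1+0=1

Answer: 2 0 3 4 1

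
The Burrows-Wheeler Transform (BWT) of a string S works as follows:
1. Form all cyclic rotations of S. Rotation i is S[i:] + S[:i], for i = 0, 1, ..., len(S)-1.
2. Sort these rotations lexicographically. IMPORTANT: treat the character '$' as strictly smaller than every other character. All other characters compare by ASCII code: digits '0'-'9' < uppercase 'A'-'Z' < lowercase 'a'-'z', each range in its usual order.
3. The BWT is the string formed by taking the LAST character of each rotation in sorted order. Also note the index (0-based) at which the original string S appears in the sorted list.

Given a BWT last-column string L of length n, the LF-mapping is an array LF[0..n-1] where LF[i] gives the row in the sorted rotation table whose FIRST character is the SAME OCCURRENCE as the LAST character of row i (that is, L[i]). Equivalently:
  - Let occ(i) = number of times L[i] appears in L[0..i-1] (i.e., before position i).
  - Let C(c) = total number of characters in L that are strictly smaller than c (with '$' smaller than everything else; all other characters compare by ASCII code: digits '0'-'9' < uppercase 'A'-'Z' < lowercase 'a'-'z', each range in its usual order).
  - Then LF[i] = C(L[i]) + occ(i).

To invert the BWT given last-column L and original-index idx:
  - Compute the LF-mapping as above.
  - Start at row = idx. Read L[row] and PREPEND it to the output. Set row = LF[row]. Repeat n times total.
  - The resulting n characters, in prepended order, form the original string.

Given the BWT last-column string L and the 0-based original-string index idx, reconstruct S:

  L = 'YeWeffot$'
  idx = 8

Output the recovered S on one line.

LF mapping: 2 3 1 4 5 6 7 8 0
Walk LF starting at row 8, prepending L[row]:
  step 1: row=8, L[8]='$', prepend. Next row=LF[8]=0
  step 2: row=0, L[0]='Y', prepend. Next row=LF[0]=2
  step 3: row=2, L[2]='W', prepend. Next row=LF[2]=1
  step 4: row=1, L[1]='e', prepend. Next row=LF[1]=3
  step 5: row=3, L[3]='e', prepend. Next row=LF[3]=4
  step 6: row=4, L[4]='f', prepend. Next row=LF[4]=5
  step 7: row=5, L[5]='f', prepend. Next row=LF[5]=6
  step 8: row=6, L[6]='o', prepend. Next row=LF[6]=7
  step 9: row=7, L[7]='t', prepend. Next row=LF[7]=8
Reversed output: toffeeWY$

Answer: toffeeWY$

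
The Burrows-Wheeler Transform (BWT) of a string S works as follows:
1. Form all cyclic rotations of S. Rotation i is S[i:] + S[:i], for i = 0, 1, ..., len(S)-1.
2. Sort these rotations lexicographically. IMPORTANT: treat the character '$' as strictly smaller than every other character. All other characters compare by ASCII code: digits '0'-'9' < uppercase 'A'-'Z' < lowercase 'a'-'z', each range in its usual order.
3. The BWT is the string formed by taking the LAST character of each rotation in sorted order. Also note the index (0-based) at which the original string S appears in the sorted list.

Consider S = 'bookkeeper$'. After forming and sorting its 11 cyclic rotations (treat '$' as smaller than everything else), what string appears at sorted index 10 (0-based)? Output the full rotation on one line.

All 11 rotations (rotation i = S[i:]+S[:i]):
  rot[0] = bookkeeper$
  rot[1] = ookkeeper$b
  rot[2] = okkeeper$bo
  rot[3] = kkeeper$boo
  rot[4] = keeper$book
  rot[5] = eeper$bookk
  rot[6] = eper$bookke
  rot[7] = per$bookkee
  rot[8] = er$bookkeep
  rot[9] = r$bookkeepe
  rot[10] = $bookkeeper
Sorted (with $ < everything):
  sorted[0] = $bookkeeper
  sorted[1] = bookkeeper$
  sorted[2] = eeper$bookk
  sorted[3] = eper$bookke
  sorted[4] = er$bookkeep
  sorted[5] = keeper$book
  sorted[6] = kkeeper$boo
  sorted[7] = okkeeper$bo
  sorted[8] = ookkeeper$b
  sorted[9] = per$bookkee
  sorted[10] = r$bookkeepe
sorted[10] = r$bookkeepe

Answer: r$bookkeepe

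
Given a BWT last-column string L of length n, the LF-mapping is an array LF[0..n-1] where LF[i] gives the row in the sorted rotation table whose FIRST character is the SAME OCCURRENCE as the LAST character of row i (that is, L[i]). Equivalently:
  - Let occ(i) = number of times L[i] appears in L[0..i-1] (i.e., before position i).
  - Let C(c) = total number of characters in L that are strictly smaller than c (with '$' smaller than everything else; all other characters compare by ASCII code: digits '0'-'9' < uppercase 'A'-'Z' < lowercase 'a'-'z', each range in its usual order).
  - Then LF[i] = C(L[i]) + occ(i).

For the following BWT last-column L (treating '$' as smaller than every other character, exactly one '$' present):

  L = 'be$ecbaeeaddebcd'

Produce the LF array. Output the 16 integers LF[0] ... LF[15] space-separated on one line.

Answer: 3 11 0 12 6 4 1 13 14 2 8 9 15 5 7 10

Derivation:
Char counts: '$':1, 'a':2, 'b':3, 'c':2, 'd':3, 'e':5
C (first-col start): C('$')=0, C('a')=1, C('b')=3, C('c')=6, C('d')=8, C('e')=11
L[0]='b': occ=0, LF[0]=C('b')+0=3+0=3
L[1]='e': occ=0, LF[1]=C('e')+0=11+0=11
L[2]='$': occ=0, LF[2]=C('$')+0=0+0=0
L[3]='e': occ=1, LF[3]=C('e')+1=11+1=12
L[4]='c': occ=0, LF[4]=C('c')+0=6+0=6
L[5]='b': occ=1, LF[5]=C('b')+1=3+1=4
L[6]='a': occ=0, LF[6]=C('a')+0=1+0=1
L[7]='e': occ=2, LF[7]=C('e')+2=11+2=13
L[8]='e': occ=3, LF[8]=C('e')+3=11+3=14
L[9]='a': occ=1, LF[9]=C('a')+1=1+1=2
L[10]='d': occ=0, LF[10]=C('d')+0=8+0=8
L[11]='d': occ=1, LF[11]=C('d')+1=8+1=9
L[12]='e': occ=4, LF[12]=C('e')+4=11+4=15
L[13]='b': occ=2, LF[13]=C('b')+2=3+2=5
L[14]='c': occ=1, LF[14]=C('c')+1=6+1=7
L[15]='d': occ=2, LF[15]=C('d')+2=8+2=10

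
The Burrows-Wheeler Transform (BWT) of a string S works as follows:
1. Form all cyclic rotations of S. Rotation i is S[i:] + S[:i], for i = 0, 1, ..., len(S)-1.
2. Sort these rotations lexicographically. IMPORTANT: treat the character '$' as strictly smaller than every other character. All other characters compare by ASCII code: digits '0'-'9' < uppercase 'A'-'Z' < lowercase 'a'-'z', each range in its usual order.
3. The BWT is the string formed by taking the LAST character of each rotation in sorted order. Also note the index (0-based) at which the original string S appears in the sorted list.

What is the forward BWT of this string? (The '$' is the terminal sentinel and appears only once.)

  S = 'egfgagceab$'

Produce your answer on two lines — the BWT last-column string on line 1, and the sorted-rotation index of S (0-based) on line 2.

Answer: begagc$gfae
6

Derivation:
All 11 rotations (rotation i = S[i:]+S[:i]):
  rot[0] = egfgagceab$
  rot[1] = gfgagceab$e
  rot[2] = fgagceab$eg
  rot[3] = gagceab$egf
  rot[4] = agceab$egfg
  rot[5] = gceab$egfga
  rot[6] = ceab$egfgag
  rot[7] = eab$egfgagc
  rot[8] = ab$egfgagce
  rot[9] = b$egfgagcea
  rot[10] = $egfgagceab
Sorted (with $ < everything):
  sorted[0] = $egfgagceab  (last char: 'b')
  sorted[1] = ab$egfgagce  (last char: 'e')
  sorted[2] = agceab$egfg  (last char: 'g')
  sorted[3] = b$egfgagcea  (last char: 'a')
  sorted[4] = ceab$egfgag  (last char: 'g')
  sorted[5] = eab$egfgagc  (last char: 'c')
  sorted[6] = egfgagceab$  (last char: '$')
  sorted[7] = fgagceab$eg  (last char: 'g')
  sorted[8] = gagceab$egf  (last char: 'f')
  sorted[9] = gceab$egfga  (last char: 'a')
  sorted[10] = gfgagceab$e  (last char: 'e')
Last column: begagc$gfae
Original string S is at sorted index 6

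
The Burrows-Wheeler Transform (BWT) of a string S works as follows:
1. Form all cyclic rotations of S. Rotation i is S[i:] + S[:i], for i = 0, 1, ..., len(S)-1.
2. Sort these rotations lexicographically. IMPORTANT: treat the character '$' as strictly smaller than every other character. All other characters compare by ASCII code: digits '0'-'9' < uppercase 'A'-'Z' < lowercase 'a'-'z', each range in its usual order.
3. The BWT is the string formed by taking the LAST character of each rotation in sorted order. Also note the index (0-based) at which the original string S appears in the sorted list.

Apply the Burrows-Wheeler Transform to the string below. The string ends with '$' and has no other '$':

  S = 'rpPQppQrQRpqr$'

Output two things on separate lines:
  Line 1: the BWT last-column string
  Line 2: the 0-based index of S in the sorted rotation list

Answer: rprPpQrpQRpqQ$
13

Derivation:
All 14 rotations (rotation i = S[i:]+S[:i]):
  rot[0] = rpPQppQrQRpqr$
  rot[1] = pPQppQrQRpqr$r
  rot[2] = PQppQrQRpqr$rp
  rot[3] = QppQrQRpqr$rpP
  rot[4] = ppQrQRpqr$rpPQ
  rot[5] = pQrQRpqr$rpPQp
  rot[6] = QrQRpqr$rpPQpp
  rot[7] = rQRpqr$rpPQppQ
  rot[8] = QRpqr$rpPQppQr
  rot[9] = Rpqr$rpPQppQrQ
  rot[10] = pqr$rpPQppQrQR
  rot[11] = qr$rpPQppQrQRp
  rot[12] = r$rpPQppQrQRpq
  rot[13] = $rpPQppQrQRpqr
Sorted (with $ < everything):
  sorted[0] = $rpPQppQrQRpqr  (last char: 'r')
  sorted[1] = PQppQrQRpqr$rp  (last char: 'p')
  sorted[2] = QRpqr$rpPQppQr  (last char: 'r')
  sorted[3] = QppQrQRpqr$rpP  (last char: 'P')
  sorted[4] = QrQRpqr$rpPQpp  (last char: 'p')
  sorted[5] = Rpqr$rpPQppQrQ  (last char: 'Q')
  sorted[6] = pPQppQrQRpqr$r  (last char: 'r')
  sorted[7] = pQrQRpqr$rpPQp  (last char: 'p')
  sorted[8] = ppQrQRpqr$rpPQ  (last char: 'Q')
  sorted[9] = pqr$rpPQppQrQR  (last char: 'R')
  sorted[10] = qr$rpPQppQrQRp  (last char: 'p')
  sorted[11] = r$rpPQppQrQRpq  (last char: 'q')
  sorted[12] = rQRpqr$rpPQppQ  (last char: 'Q')
  sorted[13] = rpPQppQrQRpqr$  (last char: '$')
Last column: rprPpQrpQRpqQ$
Original string S is at sorted index 13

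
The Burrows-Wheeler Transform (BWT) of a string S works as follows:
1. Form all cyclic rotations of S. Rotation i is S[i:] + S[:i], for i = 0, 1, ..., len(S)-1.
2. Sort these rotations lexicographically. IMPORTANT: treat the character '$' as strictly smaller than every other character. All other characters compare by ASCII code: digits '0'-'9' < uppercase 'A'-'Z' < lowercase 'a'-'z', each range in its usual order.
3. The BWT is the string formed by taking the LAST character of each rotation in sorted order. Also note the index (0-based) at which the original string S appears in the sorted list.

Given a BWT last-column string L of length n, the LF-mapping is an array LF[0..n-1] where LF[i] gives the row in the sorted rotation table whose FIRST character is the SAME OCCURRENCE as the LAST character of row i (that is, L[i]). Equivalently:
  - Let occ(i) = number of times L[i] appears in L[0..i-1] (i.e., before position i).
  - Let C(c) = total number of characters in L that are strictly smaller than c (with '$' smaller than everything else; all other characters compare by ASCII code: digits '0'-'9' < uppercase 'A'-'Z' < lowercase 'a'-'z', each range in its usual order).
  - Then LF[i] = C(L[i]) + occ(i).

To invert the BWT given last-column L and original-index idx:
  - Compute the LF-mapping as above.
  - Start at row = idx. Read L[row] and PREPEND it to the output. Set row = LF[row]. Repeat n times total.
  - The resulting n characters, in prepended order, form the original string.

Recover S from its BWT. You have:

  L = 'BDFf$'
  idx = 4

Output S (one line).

Answer: fFDB$

Derivation:
LF mapping: 1 2 3 4 0
Walk LF starting at row 4, prepending L[row]:
  step 1: row=4, L[4]='$', prepend. Next row=LF[4]=0
  step 2: row=0, L[0]='B', prepend. Next row=LF[0]=1
  step 3: row=1, L[1]='D', prepend. Next row=LF[1]=2
  step 4: row=2, L[2]='F', prepend. Next row=LF[2]=3
  step 5: row=3, L[3]='f', prepend. Next row=LF[3]=4
Reversed output: fFDB$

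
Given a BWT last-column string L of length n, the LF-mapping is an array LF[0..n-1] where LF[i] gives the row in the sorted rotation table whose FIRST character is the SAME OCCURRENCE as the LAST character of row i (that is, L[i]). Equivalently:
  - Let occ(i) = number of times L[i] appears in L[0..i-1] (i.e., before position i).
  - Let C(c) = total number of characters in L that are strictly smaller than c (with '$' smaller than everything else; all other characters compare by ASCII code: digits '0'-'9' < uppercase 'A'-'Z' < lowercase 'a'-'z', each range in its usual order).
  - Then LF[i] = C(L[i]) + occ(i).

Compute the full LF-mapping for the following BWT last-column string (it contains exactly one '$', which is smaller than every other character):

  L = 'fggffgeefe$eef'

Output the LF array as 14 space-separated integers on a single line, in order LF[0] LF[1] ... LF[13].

Answer: 6 11 12 7 8 13 1 2 9 3 0 4 5 10

Derivation:
Char counts: '$':1, 'e':5, 'f':5, 'g':3
C (first-col start): C('$')=0, C('e')=1, C('f')=6, C('g')=11
L[0]='f': occ=0, LF[0]=C('f')+0=6+0=6
L[1]='g': occ=0, LF[1]=C('g')+0=11+0=11
L[2]='g': occ=1, LF[2]=C('g')+1=11+1=12
L[3]='f': occ=1, LF[3]=C('f')+1=6+1=7
L[4]='f': occ=2, LF[4]=C('f')+2=6+2=8
L[5]='g': occ=2, LF[5]=C('g')+2=11+2=13
L[6]='e': occ=0, LF[6]=C('e')+0=1+0=1
L[7]='e': occ=1, LF[7]=C('e')+1=1+1=2
L[8]='f': occ=3, LF[8]=C('f')+3=6+3=9
L[9]='e': occ=2, LF[9]=C('e')+2=1+2=3
L[10]='$': occ=0, LF[10]=C('$')+0=0+0=0
L[11]='e': occ=3, LF[11]=C('e')+3=1+3=4
L[12]='e': occ=4, LF[12]=C('e')+4=1+4=5
L[13]='f': occ=4, LF[13]=C('f')+4=6+4=10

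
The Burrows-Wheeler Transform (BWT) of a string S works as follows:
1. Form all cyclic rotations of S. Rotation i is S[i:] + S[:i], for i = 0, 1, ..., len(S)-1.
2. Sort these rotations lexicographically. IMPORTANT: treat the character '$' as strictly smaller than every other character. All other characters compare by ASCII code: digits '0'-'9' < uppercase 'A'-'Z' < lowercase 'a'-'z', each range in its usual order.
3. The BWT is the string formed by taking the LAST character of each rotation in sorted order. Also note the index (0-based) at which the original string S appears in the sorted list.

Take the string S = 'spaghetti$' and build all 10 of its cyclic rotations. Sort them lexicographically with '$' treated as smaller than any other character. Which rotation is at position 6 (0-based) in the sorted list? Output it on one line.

All 10 rotations (rotation i = S[i:]+S[:i]):
  rot[0] = spaghetti$
  rot[1] = paghetti$s
  rot[2] = aghetti$sp
  rot[3] = ghetti$spa
  rot[4] = hetti$spag
  rot[5] = etti$spagh
  rot[6] = tti$spaghe
  rot[7] = ti$spaghet
  rot[8] = i$spaghett
  rot[9] = $spaghetti
Sorted (with $ < everything):
  sorted[0] = $spaghetti
  sorted[1] = aghetti$sp
  sorted[2] = etti$spagh
  sorted[3] = ghetti$spa
  sorted[4] = hetti$spag
  sorted[5] = i$spaghett
  sorted[6] = paghetti$s
  sorted[7] = spaghetti$
  sorted[8] = ti$spaghet
  sorted[9] = tti$spaghe
sorted[6] = paghetti$s

Answer: paghetti$s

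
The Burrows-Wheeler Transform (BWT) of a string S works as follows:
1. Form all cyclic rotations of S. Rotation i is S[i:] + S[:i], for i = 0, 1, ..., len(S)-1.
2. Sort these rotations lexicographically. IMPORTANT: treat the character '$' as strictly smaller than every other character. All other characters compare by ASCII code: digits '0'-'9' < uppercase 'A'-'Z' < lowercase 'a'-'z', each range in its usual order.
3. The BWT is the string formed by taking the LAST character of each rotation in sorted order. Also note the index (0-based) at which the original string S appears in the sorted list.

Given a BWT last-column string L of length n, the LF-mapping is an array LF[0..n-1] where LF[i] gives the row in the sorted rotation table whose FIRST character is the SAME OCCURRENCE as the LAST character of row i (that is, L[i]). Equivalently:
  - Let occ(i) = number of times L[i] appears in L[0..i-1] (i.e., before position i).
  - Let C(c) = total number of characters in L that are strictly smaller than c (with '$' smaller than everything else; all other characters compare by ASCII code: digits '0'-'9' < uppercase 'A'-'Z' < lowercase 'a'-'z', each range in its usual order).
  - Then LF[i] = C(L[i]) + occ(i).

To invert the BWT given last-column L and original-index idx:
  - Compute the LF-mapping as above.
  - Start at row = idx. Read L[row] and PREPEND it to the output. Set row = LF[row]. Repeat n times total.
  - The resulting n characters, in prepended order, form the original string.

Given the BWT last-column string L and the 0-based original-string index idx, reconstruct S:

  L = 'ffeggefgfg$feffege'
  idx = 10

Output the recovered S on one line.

LF mapping: 6 7 1 13 14 2 8 15 9 16 0 10 3 11 12 4 17 5
Walk LF starting at row 10, prepending L[row]:
  step 1: row=10, L[10]='$', prepend. Next row=LF[10]=0
  step 2: row=0, L[0]='f', prepend. Next row=LF[0]=6
  step 3: row=6, L[6]='f', prepend. Next row=LF[6]=8
  step 4: row=8, L[8]='f', prepend. Next row=LF[8]=9
  step 5: row=9, L[9]='g', prepend. Next row=LF[9]=16
  step 6: row=16, L[16]='g', prepend. Next row=LF[16]=17
  step 7: row=17, L[17]='e', prepend. Next row=LF[17]=5
  step 8: row=5, L[5]='e', prepend. Next row=LF[5]=2
  step 9: row=2, L[2]='e', prepend. Next row=LF[2]=1
  step 10: row=1, L[1]='f', prepend. Next row=LF[1]=7
  step 11: row=7, L[7]='g', prepend. Next row=LF[7]=15
  step 12: row=15, L[15]='e', prepend. Next row=LF[15]=4
  step 13: row=4, L[4]='g', prepend. Next row=LF[4]=14
  step 14: row=14, L[14]='f', prepend. Next row=LF[14]=12
  step 15: row=12, L[12]='e', prepend. Next row=LF[12]=3
  step 16: row=3, L[3]='g', prepend. Next row=LF[3]=13
  step 17: row=13, L[13]='f', prepend. Next row=LF[13]=11
  step 18: row=11, L[11]='f', prepend. Next row=LF[11]=10
Reversed output: ffgefgegfeeeggfff$

Answer: ffgefgegfeeeggfff$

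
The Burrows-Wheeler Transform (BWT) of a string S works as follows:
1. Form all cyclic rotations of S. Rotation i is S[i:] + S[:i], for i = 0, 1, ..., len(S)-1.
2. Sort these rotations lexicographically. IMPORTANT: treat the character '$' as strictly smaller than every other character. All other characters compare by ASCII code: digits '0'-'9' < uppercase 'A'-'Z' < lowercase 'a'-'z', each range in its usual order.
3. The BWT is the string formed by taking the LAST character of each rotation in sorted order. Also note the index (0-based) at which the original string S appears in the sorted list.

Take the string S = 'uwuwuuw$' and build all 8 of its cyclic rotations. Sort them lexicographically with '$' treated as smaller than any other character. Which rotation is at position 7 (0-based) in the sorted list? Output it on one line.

Answer: wuwuuw$u

Derivation:
All 8 rotations (rotation i = S[i:]+S[:i]):
  rot[0] = uwuwuuw$
  rot[1] = wuwuuw$u
  rot[2] = uwuuw$uw
  rot[3] = wuuw$uwu
  rot[4] = uuw$uwuw
  rot[5] = uw$uwuwu
  rot[6] = w$uwuwuu
  rot[7] = $uwuwuuw
Sorted (with $ < everything):
  sorted[0] = $uwuwuuw
  sorted[1] = uuw$uwuw
  sorted[2] = uw$uwuwu
  sorted[3] = uwuuw$uw
  sorted[4] = uwuwuuw$
  sorted[5] = w$uwuwuu
  sorted[6] = wuuw$uwu
  sorted[7] = wuwuuw$u
sorted[7] = wuwuuw$u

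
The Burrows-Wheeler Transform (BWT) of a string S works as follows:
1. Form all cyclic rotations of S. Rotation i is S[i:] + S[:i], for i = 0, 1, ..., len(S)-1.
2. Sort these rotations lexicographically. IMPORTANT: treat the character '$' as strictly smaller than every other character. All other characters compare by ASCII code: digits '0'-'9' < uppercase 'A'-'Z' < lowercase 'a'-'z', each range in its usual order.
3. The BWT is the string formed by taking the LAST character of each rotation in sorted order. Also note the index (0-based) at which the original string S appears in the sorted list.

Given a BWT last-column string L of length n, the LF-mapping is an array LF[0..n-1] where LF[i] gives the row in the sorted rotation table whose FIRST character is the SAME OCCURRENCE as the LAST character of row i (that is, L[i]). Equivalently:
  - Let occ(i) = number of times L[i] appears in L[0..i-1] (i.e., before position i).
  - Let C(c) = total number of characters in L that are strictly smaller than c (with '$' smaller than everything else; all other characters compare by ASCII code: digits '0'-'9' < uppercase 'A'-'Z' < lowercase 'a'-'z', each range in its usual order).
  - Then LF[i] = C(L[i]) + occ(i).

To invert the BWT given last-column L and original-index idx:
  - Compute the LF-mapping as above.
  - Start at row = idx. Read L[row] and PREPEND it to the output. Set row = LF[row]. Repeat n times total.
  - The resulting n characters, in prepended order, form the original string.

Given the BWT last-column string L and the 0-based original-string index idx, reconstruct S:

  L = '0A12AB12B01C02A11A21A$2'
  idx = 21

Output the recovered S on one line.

Answer: B1A101AB112022AA2C21A0$

Derivation:
LF mapping: 1 15 4 10 16 20 5 11 21 2 6 22 3 12 17 7 8 18 13 9 19 0 14
Walk LF starting at row 21, prepending L[row]:
  step 1: row=21, L[21]='$', prepend. Next row=LF[21]=0
  step 2: row=0, L[0]='0', prepend. Next row=LF[0]=1
  step 3: row=1, L[1]='A', prepend. Next row=LF[1]=15
  step 4: row=15, L[15]='1', prepend. Next row=LF[15]=7
  step 5: row=7, L[7]='2', prepend. Next row=LF[7]=11
  step 6: row=11, L[11]='C', prepend. Next row=LF[11]=22
  step 7: row=22, L[22]='2', prepend. Next row=LF[22]=14
  step 8: row=14, L[14]='A', prepend. Next row=LF[14]=17
  step 9: row=17, L[17]='A', prepend. Next row=LF[17]=18
  step 10: row=18, L[18]='2', prepend. Next row=LF[18]=13
  step 11: row=13, L[13]='2', prepend. Next row=LF[13]=12
  step 12: row=12, L[12]='0', prepend. Next row=LF[12]=3
  step 13: row=3, L[3]='2', prepend. Next row=LF[3]=10
  step 14: row=10, L[10]='1', prepend. Next row=LF[10]=6
  step 15: row=6, L[6]='1', prepend. Next row=LF[6]=5
  step 16: row=5, L[5]='B', prepend. Next row=LF[5]=20
  step 17: row=20, L[20]='A', prepend. Next row=LF[20]=19
  step 18: row=19, L[19]='1', prepend. Next row=LF[19]=9
  step 19: row=9, L[9]='0', prepend. Next row=LF[9]=2
  step 20: row=2, L[2]='1', prepend. Next row=LF[2]=4
  step 21: row=4, L[4]='A', prepend. Next row=LF[4]=16
  step 22: row=16, L[16]='1', prepend. Next row=LF[16]=8
  step 23: row=8, L[8]='B', prepend. Next row=LF[8]=21
Reversed output: B1A101AB112022AA2C21A0$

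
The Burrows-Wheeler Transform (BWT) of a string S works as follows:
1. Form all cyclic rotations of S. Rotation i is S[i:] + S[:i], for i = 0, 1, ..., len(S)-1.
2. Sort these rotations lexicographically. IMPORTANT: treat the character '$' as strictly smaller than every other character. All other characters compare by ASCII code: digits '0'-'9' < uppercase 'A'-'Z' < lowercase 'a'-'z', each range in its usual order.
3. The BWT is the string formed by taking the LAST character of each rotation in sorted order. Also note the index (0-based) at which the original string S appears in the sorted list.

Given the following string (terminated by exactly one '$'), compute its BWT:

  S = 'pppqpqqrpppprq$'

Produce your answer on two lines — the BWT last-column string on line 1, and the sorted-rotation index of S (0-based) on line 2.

All 15 rotations (rotation i = S[i:]+S[:i]):
  rot[0] = pppqpqqrpppprq$
  rot[1] = ppqpqqrpppprq$p
  rot[2] = pqpqqrpppprq$pp
  rot[3] = qpqqrpppprq$ppp
  rot[4] = pqqrpppprq$pppq
  rot[5] = qqrpppprq$pppqp
  rot[6] = qrpppprq$pppqpq
  rot[7] = rpppprq$pppqpqq
  rot[8] = pppprq$pppqpqqr
  rot[9] = ppprq$pppqpqqrp
  rot[10] = pprq$pppqpqqrpp
  rot[11] = prq$pppqpqqrppp
  rot[12] = rq$pppqpqqrpppp
  rot[13] = q$pppqpqqrppppr
  rot[14] = $pppqpqqrpppprq
Sorted (with $ < everything):
  sorted[0] = $pppqpqqrpppprq  (last char: 'q')
  sorted[1] = pppprq$pppqpqqr  (last char: 'r')
  sorted[2] = pppqpqqrpppprq$  (last char: '$')
  sorted[3] = ppprq$pppqpqqrp  (last char: 'p')
  sorted[4] = ppqpqqrpppprq$p  (last char: 'p')
  sorted[5] = pprq$pppqpqqrpp  (last char: 'p')
  sorted[6] = pqpqqrpppprq$pp  (last char: 'p')
  sorted[7] = pqqrpppprq$pppq  (last char: 'q')
  sorted[8] = prq$pppqpqqrppp  (last char: 'p')
  sorted[9] = q$pppqpqqrppppr  (last char: 'r')
  sorted[10] = qpqqrpppprq$ppp  (last char: 'p')
  sorted[11] = qqrpppprq$pppqp  (last char: 'p')
  sorted[12] = qrpppprq$pppqpq  (last char: 'q')
  sorted[13] = rpppprq$pppqpqq  (last char: 'q')
  sorted[14] = rq$pppqpqqrpppp  (last char: 'p')
Last column: qr$ppppqprppqqp
Original string S is at sorted index 2

Answer: qr$ppppqprppqqp
2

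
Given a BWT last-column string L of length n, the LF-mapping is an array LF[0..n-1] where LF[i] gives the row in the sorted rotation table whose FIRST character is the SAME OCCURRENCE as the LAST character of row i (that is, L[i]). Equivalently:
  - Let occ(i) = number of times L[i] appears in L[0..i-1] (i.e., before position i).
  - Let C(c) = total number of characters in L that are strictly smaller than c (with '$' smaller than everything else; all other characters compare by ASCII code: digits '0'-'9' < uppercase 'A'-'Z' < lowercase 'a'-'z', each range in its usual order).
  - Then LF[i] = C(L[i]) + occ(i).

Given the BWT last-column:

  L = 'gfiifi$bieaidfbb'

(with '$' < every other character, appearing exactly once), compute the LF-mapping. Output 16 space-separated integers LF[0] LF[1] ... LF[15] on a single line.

Answer: 10 7 11 12 8 13 0 2 14 6 1 15 5 9 3 4

Derivation:
Char counts: '$':1, 'a':1, 'b':3, 'd':1, 'e':1, 'f':3, 'g':1, 'i':5
C (first-col start): C('$')=0, C('a')=1, C('b')=2, C('d')=5, C('e')=6, C('f')=7, C('g')=10, C('i')=11
L[0]='g': occ=0, LF[0]=C('g')+0=10+0=10
L[1]='f': occ=0, LF[1]=C('f')+0=7+0=7
L[2]='i': occ=0, LF[2]=C('i')+0=11+0=11
L[3]='i': occ=1, LF[3]=C('i')+1=11+1=12
L[4]='f': occ=1, LF[4]=C('f')+1=7+1=8
L[5]='i': occ=2, LF[5]=C('i')+2=11+2=13
L[6]='$': occ=0, LF[6]=C('$')+0=0+0=0
L[7]='b': occ=0, LF[7]=C('b')+0=2+0=2
L[8]='i': occ=3, LF[8]=C('i')+3=11+3=14
L[9]='e': occ=0, LF[9]=C('e')+0=6+0=6
L[10]='a': occ=0, LF[10]=C('a')+0=1+0=1
L[11]='i': occ=4, LF[11]=C('i')+4=11+4=15
L[12]='d': occ=0, LF[12]=C('d')+0=5+0=5
L[13]='f': occ=2, LF[13]=C('f')+2=7+2=9
L[14]='b': occ=1, LF[14]=C('b')+1=2+1=3
L[15]='b': occ=2, LF[15]=C('b')+2=2+2=4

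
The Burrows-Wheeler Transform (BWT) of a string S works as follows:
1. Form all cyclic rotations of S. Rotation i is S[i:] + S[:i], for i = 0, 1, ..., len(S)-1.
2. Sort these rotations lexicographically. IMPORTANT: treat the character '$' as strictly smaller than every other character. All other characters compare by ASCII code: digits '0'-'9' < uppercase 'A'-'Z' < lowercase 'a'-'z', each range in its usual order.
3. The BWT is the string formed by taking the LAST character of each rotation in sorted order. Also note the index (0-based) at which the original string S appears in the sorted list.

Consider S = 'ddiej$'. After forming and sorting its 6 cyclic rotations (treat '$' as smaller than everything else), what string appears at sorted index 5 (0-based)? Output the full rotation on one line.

All 6 rotations (rotation i = S[i:]+S[:i]):
  rot[0] = ddiej$
  rot[1] = diej$d
  rot[2] = iej$dd
  rot[3] = ej$ddi
  rot[4] = j$ddie
  rot[5] = $ddiej
Sorted (with $ < everything):
  sorted[0] = $ddiej
  sorted[1] = ddiej$
  sorted[2] = diej$d
  sorted[3] = ej$ddi
  sorted[4] = iej$dd
  sorted[5] = j$ddie
sorted[5] = j$ddie

Answer: j$ddie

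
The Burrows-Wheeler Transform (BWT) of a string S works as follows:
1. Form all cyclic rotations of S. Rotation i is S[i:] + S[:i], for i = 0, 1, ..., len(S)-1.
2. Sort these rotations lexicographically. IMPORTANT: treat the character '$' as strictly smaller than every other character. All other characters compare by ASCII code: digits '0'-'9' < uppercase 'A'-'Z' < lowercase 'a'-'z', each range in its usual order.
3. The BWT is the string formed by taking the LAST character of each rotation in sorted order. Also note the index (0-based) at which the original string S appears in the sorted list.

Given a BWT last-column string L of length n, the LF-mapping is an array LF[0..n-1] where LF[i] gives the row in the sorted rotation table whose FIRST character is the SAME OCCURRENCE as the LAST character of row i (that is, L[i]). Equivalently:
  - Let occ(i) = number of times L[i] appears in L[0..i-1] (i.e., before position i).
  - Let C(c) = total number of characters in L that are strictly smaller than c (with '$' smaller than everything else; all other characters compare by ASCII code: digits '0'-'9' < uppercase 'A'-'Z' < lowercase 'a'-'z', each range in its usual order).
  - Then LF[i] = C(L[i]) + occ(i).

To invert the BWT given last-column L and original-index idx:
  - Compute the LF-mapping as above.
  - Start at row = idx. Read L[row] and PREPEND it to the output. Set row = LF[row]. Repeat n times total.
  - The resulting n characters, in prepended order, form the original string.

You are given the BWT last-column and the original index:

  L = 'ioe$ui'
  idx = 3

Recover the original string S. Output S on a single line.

LF mapping: 2 4 1 0 5 3
Walk LF starting at row 3, prepending L[row]:
  step 1: row=3, L[3]='$', prepend. Next row=LF[3]=0
  step 2: row=0, L[0]='i', prepend. Next row=LF[0]=2
  step 3: row=2, L[2]='e', prepend. Next row=LF[2]=1
  step 4: row=1, L[1]='o', prepend. Next row=LF[1]=4
  step 5: row=4, L[4]='u', prepend. Next row=LF[4]=5
  step 6: row=5, L[5]='i', prepend. Next row=LF[5]=3
Reversed output: iuoei$

Answer: iuoei$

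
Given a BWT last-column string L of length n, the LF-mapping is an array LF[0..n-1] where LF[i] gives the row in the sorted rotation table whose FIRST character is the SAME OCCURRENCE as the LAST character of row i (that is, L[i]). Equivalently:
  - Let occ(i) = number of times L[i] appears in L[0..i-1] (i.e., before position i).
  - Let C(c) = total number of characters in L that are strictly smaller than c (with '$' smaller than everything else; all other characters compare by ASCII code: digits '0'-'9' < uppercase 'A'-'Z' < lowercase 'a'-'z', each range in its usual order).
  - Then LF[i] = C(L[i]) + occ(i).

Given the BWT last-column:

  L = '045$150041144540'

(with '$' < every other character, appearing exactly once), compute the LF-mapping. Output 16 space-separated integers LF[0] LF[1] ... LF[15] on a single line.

Answer: 1 8 13 0 5 14 2 3 9 6 7 10 11 15 12 4

Derivation:
Char counts: '$':1, '0':4, '1':3, '4':5, '5':3
C (first-col start): C('$')=0, C('0')=1, C('1')=5, C('4')=8, C('5')=13
L[0]='0': occ=0, LF[0]=C('0')+0=1+0=1
L[1]='4': occ=0, LF[1]=C('4')+0=8+0=8
L[2]='5': occ=0, LF[2]=C('5')+0=13+0=13
L[3]='$': occ=0, LF[3]=C('$')+0=0+0=0
L[4]='1': occ=0, LF[4]=C('1')+0=5+0=5
L[5]='5': occ=1, LF[5]=C('5')+1=13+1=14
L[6]='0': occ=1, LF[6]=C('0')+1=1+1=2
L[7]='0': occ=2, LF[7]=C('0')+2=1+2=3
L[8]='4': occ=1, LF[8]=C('4')+1=8+1=9
L[9]='1': occ=1, LF[9]=C('1')+1=5+1=6
L[10]='1': occ=2, LF[10]=C('1')+2=5+2=7
L[11]='4': occ=2, LF[11]=C('4')+2=8+2=10
L[12]='4': occ=3, LF[12]=C('4')+3=8+3=11
L[13]='5': occ=2, LF[13]=C('5')+2=13+2=15
L[14]='4': occ=4, LF[14]=C('4')+4=8+4=12
L[15]='0': occ=3, LF[15]=C('0')+3=1+3=4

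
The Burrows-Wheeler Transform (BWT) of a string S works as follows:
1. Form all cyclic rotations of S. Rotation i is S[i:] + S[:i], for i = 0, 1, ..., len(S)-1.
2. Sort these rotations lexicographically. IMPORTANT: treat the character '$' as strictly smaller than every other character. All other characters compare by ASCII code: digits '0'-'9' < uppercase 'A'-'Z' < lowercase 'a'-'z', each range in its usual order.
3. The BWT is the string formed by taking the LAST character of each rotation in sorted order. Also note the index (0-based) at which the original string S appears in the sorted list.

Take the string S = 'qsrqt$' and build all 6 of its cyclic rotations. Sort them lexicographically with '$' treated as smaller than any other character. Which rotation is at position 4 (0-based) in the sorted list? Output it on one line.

Answer: srqt$q

Derivation:
All 6 rotations (rotation i = S[i:]+S[:i]):
  rot[0] = qsrqt$
  rot[1] = srqt$q
  rot[2] = rqt$qs
  rot[3] = qt$qsr
  rot[4] = t$qsrq
  rot[5] = $qsrqt
Sorted (with $ < everything):
  sorted[0] = $qsrqt
  sorted[1] = qsrqt$
  sorted[2] = qt$qsr
  sorted[3] = rqt$qs
  sorted[4] = srqt$q
  sorted[5] = t$qsrq
sorted[4] = srqt$q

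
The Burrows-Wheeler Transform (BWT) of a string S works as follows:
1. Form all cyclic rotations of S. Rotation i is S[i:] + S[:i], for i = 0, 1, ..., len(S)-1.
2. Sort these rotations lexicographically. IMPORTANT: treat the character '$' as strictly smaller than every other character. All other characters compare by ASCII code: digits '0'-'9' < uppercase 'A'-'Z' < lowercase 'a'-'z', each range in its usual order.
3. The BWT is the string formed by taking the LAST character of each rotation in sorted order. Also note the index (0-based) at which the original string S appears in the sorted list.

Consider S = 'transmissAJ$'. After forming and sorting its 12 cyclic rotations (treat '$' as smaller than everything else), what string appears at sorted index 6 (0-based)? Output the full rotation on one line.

All 12 rotations (rotation i = S[i:]+S[:i]):
  rot[0] = transmissAJ$
  rot[1] = ransmissAJ$t
  rot[2] = ansmissAJ$tr
  rot[3] = nsmissAJ$tra
  rot[4] = smissAJ$tran
  rot[5] = missAJ$trans
  rot[6] = issAJ$transm
  rot[7] = ssAJ$transmi
  rot[8] = sAJ$transmis
  rot[9] = AJ$transmiss
  rot[10] = J$transmissA
  rot[11] = $transmissAJ
Sorted (with $ < everything):
  sorted[0] = $transmissAJ
  sorted[1] = AJ$transmiss
  sorted[2] = J$transmissA
  sorted[3] = ansmissAJ$tr
  sorted[4] = issAJ$transm
  sorted[5] = missAJ$trans
  sorted[6] = nsmissAJ$tra
  sorted[7] = ransmissAJ$t
  sorted[8] = sAJ$transmis
  sorted[9] = smissAJ$tran
  sorted[10] = ssAJ$transmi
  sorted[11] = transmissAJ$
sorted[6] = nsmissAJ$tra

Answer: nsmissAJ$tra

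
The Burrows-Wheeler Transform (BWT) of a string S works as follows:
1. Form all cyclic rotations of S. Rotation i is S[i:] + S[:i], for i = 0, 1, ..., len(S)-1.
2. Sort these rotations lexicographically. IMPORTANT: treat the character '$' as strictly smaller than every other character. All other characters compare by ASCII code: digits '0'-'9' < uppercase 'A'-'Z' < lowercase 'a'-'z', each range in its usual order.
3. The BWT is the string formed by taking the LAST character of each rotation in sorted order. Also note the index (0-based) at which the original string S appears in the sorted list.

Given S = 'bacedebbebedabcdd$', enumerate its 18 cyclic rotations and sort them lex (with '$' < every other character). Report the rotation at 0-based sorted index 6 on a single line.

Answer: bebedabcdd$bacedeb

Derivation:
All 18 rotations (rotation i = S[i:]+S[:i]):
  rot[0] = bacedebbebedabcdd$
  rot[1] = acedebbebedabcdd$b
  rot[2] = cedebbebedabcdd$ba
  rot[3] = edebbebedabcdd$bac
  rot[4] = debbebedabcdd$bace
  rot[5] = ebbebedabcdd$baced
  rot[6] = bbebedabcdd$bacede
  rot[7] = bebedabcdd$bacedeb
  rot[8] = ebedabcdd$bacedebb
  rot[9] = bedabcdd$bacedebbe
  rot[10] = edabcdd$bacedebbeb
  rot[11] = dabcdd$bacedebbebe
  rot[12] = abcdd$bacedebbebed
  rot[13] = bcdd$bacedebbebeda
  rot[14] = cdd$bacedebbebedab
  rot[15] = dd$bacedebbebedabc
  rot[16] = d$bacedebbebedabcd
  rot[17] = $bacedebbebedabcdd
Sorted (with $ < everything):
  sorted[0] = $bacedebbebedabcdd
  sorted[1] = abcdd$bacedebbebed
  sorted[2] = acedebbebedabcdd$b
  sorted[3] = bacedebbebedabcdd$
  sorted[4] = bbebedabcdd$bacede
  sorted[5] = bcdd$bacedebbebeda
  sorted[6] = bebedabcdd$bacedeb
  sorted[7] = bedabcdd$bacedebbe
  sorted[8] = cdd$bacedebbebedab
  sorted[9] = cedebbebedabcdd$ba
  sorted[10] = d$bacedebbebedabcd
  sorted[11] = dabcdd$bacedebbebe
  sorted[12] = dd$bacedebbebedabc
  sorted[13] = debbebedabcdd$bace
  sorted[14] = ebbebedabcdd$baced
  sorted[15] = ebedabcdd$bacedebb
  sorted[16] = edabcdd$bacedebbeb
  sorted[17] = edebbebedabcdd$bac
sorted[6] = bebedabcdd$bacedeb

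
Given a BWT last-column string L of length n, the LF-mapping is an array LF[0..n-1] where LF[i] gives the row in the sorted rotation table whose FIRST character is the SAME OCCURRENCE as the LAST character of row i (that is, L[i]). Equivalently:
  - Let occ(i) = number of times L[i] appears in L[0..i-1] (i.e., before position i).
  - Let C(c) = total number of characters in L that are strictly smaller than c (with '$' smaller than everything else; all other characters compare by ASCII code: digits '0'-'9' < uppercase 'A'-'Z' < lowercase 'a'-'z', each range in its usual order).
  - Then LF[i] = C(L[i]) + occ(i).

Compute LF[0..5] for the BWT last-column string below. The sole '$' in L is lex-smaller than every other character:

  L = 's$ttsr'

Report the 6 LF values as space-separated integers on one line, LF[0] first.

Answer: 2 0 4 5 3 1

Derivation:
Char counts: '$':1, 'r':1, 's':2, 't':2
C (first-col start): C('$')=0, C('r')=1, C('s')=2, C('t')=4
L[0]='s': occ=0, LF[0]=C('s')+0=2+0=2
L[1]='$': occ=0, LF[1]=C('$')+0=0+0=0
L[2]='t': occ=0, LF[2]=C('t')+0=4+0=4
L[3]='t': occ=1, LF[3]=C('t')+1=4+1=5
L[4]='s': occ=1, LF[4]=C('s')+1=2+1=3
L[5]='r': occ=0, LF[5]=C('r')+0=1+0=1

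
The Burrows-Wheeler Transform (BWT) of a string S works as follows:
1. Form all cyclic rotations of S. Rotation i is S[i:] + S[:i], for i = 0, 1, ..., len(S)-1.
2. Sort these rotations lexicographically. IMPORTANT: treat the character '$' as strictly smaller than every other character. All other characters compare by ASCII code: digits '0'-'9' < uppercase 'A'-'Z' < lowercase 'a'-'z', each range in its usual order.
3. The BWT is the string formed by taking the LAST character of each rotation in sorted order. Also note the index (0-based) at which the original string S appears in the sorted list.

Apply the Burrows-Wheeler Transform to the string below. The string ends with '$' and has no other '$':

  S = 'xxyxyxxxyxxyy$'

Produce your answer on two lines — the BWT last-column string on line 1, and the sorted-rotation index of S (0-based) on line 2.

All 14 rotations (rotation i = S[i:]+S[:i]):
  rot[0] = xxyxyxxxyxxyy$
  rot[1] = xyxyxxxyxxyy$x
  rot[2] = yxyxxxyxxyy$xx
  rot[3] = xyxxxyxxyy$xxy
  rot[4] = yxxxyxxyy$xxyx
  rot[5] = xxxyxxyy$xxyxy
  rot[6] = xxyxxyy$xxyxyx
  rot[7] = xyxxyy$xxyxyxx
  rot[8] = yxxyy$xxyxyxxx
  rot[9] = xxyy$xxyxyxxxy
  rot[10] = xyy$xxyxyxxxyx
  rot[11] = yy$xxyxyxxxyxx
  rot[12] = y$xxyxyxxxyxxy
  rot[13] = $xxyxyxxxyxxyy
Sorted (with $ < everything):
  sorted[0] = $xxyxyxxxyxxyy  (last char: 'y')
  sorted[1] = xxxyxxyy$xxyxy  (last char: 'y')
  sorted[2] = xxyxxyy$xxyxyx  (last char: 'x')
  sorted[3] = xxyxyxxxyxxyy$  (last char: '$')
  sorted[4] = xxyy$xxyxyxxxy  (last char: 'y')
  sorted[5] = xyxxxyxxyy$xxy  (last char: 'y')
  sorted[6] = xyxxyy$xxyxyxx  (last char: 'x')
  sorted[7] = xyxyxxxyxxyy$x  (last char: 'x')
  sorted[8] = xyy$xxyxyxxxyx  (last char: 'x')
  sorted[9] = y$xxyxyxxxyxxy  (last char: 'y')
  sorted[10] = yxxxyxxyy$xxyx  (last char: 'x')
  sorted[11] = yxxyy$xxyxyxxx  (last char: 'x')
  sorted[12] = yxyxxxyxxyy$xx  (last char: 'x')
  sorted[13] = yy$xxyxyxxxyxx  (last char: 'x')
Last column: yyx$yyxxxyxxxx
Original string S is at sorted index 3

Answer: yyx$yyxxxyxxxx
3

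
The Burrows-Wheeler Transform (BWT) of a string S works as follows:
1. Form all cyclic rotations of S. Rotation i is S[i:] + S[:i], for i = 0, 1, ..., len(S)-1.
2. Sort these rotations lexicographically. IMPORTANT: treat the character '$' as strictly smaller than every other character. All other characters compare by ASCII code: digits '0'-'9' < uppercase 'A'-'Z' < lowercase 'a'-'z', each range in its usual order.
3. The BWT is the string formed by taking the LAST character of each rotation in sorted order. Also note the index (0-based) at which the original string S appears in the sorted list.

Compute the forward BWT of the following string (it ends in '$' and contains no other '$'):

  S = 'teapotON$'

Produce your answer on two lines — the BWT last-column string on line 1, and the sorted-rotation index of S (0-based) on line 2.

Answer: NOtetpao$
8

Derivation:
All 9 rotations (rotation i = S[i:]+S[:i]):
  rot[0] = teapotON$
  rot[1] = eapotON$t
  rot[2] = apotON$te
  rot[3] = potON$tea
  rot[4] = otON$teap
  rot[5] = tON$teapo
  rot[6] = ON$teapot
  rot[7] = N$teapotO
  rot[8] = $teapotON
Sorted (with $ < everything):
  sorted[0] = $teapotON  (last char: 'N')
  sorted[1] = N$teapotO  (last char: 'O')
  sorted[2] = ON$teapot  (last char: 't')
  sorted[3] = apotON$te  (last char: 'e')
  sorted[4] = eapotON$t  (last char: 't')
  sorted[5] = otON$teap  (last char: 'p')
  sorted[6] = potON$tea  (last char: 'a')
  sorted[7] = tON$teapo  (last char: 'o')
  sorted[8] = teapotON$  (last char: '$')
Last column: NOtetpao$
Original string S is at sorted index 8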